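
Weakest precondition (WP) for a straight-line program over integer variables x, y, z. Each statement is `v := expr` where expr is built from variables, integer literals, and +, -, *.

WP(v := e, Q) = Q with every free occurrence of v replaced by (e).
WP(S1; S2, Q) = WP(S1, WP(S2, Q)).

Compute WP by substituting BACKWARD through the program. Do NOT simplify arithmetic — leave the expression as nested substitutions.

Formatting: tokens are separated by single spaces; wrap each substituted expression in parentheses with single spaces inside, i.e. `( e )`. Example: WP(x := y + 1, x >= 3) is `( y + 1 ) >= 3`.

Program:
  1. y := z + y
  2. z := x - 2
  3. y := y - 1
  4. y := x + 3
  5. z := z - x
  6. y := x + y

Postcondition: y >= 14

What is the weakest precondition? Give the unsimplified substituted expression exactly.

Answer: ( x + ( x + 3 ) ) >= 14

Derivation:
post: y >= 14
stmt 6: y := x + y  -- replace 1 occurrence(s) of y with (x + y)
  => ( x + y ) >= 14
stmt 5: z := z - x  -- replace 0 occurrence(s) of z with (z - x)
  => ( x + y ) >= 14
stmt 4: y := x + 3  -- replace 1 occurrence(s) of y with (x + 3)
  => ( x + ( x + 3 ) ) >= 14
stmt 3: y := y - 1  -- replace 0 occurrence(s) of y with (y - 1)
  => ( x + ( x + 3 ) ) >= 14
stmt 2: z := x - 2  -- replace 0 occurrence(s) of z with (x - 2)
  => ( x + ( x + 3 ) ) >= 14
stmt 1: y := z + y  -- replace 0 occurrence(s) of y with (z + y)
  => ( x + ( x + 3 ) ) >= 14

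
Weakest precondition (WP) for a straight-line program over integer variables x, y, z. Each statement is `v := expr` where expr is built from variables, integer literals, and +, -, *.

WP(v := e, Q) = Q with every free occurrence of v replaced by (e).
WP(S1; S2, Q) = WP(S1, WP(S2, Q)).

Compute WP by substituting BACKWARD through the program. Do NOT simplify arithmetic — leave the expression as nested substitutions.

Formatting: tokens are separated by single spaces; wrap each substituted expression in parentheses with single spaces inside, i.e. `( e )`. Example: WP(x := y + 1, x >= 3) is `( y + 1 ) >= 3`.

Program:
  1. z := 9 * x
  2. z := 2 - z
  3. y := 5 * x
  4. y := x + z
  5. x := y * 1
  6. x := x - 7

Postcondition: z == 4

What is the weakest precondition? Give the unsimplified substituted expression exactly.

post: z == 4
stmt 6: x := x - 7  -- replace 0 occurrence(s) of x with (x - 7)
  => z == 4
stmt 5: x := y * 1  -- replace 0 occurrence(s) of x with (y * 1)
  => z == 4
stmt 4: y := x + z  -- replace 0 occurrence(s) of y with (x + z)
  => z == 4
stmt 3: y := 5 * x  -- replace 0 occurrence(s) of y with (5 * x)
  => z == 4
stmt 2: z := 2 - z  -- replace 1 occurrence(s) of z with (2 - z)
  => ( 2 - z ) == 4
stmt 1: z := 9 * x  -- replace 1 occurrence(s) of z with (9 * x)
  => ( 2 - ( 9 * x ) ) == 4

Answer: ( 2 - ( 9 * x ) ) == 4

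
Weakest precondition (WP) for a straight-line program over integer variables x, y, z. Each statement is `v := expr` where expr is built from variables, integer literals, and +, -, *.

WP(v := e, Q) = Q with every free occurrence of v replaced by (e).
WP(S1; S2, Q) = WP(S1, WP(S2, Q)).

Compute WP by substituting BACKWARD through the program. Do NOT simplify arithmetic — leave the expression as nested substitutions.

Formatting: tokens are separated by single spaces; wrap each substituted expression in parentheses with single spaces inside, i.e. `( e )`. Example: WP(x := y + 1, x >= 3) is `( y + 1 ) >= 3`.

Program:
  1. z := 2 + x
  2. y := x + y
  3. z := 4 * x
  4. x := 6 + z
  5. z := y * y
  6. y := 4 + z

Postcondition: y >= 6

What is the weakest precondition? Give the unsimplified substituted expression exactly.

Answer: ( 4 + ( ( x + y ) * ( x + y ) ) ) >= 6

Derivation:
post: y >= 6
stmt 6: y := 4 + z  -- replace 1 occurrence(s) of y with (4 + z)
  => ( 4 + z ) >= 6
stmt 5: z := y * y  -- replace 1 occurrence(s) of z with (y * y)
  => ( 4 + ( y * y ) ) >= 6
stmt 4: x := 6 + z  -- replace 0 occurrence(s) of x with (6 + z)
  => ( 4 + ( y * y ) ) >= 6
stmt 3: z := 4 * x  -- replace 0 occurrence(s) of z with (4 * x)
  => ( 4 + ( y * y ) ) >= 6
stmt 2: y := x + y  -- replace 2 occurrence(s) of y with (x + y)
  => ( 4 + ( ( x + y ) * ( x + y ) ) ) >= 6
stmt 1: z := 2 + x  -- replace 0 occurrence(s) of z with (2 + x)
  => ( 4 + ( ( x + y ) * ( x + y ) ) ) >= 6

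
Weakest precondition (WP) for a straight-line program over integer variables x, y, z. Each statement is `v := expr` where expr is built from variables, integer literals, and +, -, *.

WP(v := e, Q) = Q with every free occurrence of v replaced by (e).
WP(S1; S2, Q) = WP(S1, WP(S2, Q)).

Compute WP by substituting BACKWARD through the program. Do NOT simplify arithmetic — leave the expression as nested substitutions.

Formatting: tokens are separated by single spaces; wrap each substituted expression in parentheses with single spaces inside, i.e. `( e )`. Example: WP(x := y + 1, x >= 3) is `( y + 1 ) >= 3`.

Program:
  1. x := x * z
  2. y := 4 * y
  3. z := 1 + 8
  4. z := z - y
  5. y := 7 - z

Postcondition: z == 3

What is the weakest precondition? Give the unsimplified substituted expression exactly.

post: z == 3
stmt 5: y := 7 - z  -- replace 0 occurrence(s) of y with (7 - z)
  => z == 3
stmt 4: z := z - y  -- replace 1 occurrence(s) of z with (z - y)
  => ( z - y ) == 3
stmt 3: z := 1 + 8  -- replace 1 occurrence(s) of z with (1 + 8)
  => ( ( 1 + 8 ) - y ) == 3
stmt 2: y := 4 * y  -- replace 1 occurrence(s) of y with (4 * y)
  => ( ( 1 + 8 ) - ( 4 * y ) ) == 3
stmt 1: x := x * z  -- replace 0 occurrence(s) of x with (x * z)
  => ( ( 1 + 8 ) - ( 4 * y ) ) == 3

Answer: ( ( 1 + 8 ) - ( 4 * y ) ) == 3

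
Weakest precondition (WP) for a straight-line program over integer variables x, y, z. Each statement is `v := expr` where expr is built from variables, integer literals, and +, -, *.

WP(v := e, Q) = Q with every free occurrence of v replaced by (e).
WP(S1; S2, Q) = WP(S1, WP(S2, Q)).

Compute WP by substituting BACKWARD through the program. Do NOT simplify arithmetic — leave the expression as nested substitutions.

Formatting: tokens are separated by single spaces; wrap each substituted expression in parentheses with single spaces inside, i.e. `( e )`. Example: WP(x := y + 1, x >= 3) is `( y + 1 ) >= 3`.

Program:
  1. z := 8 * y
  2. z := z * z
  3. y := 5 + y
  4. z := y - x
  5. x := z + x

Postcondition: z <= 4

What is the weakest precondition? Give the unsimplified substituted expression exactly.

post: z <= 4
stmt 5: x := z + x  -- replace 0 occurrence(s) of x with (z + x)
  => z <= 4
stmt 4: z := y - x  -- replace 1 occurrence(s) of z with (y - x)
  => ( y - x ) <= 4
stmt 3: y := 5 + y  -- replace 1 occurrence(s) of y with (5 + y)
  => ( ( 5 + y ) - x ) <= 4
stmt 2: z := z * z  -- replace 0 occurrence(s) of z with (z * z)
  => ( ( 5 + y ) - x ) <= 4
stmt 1: z := 8 * y  -- replace 0 occurrence(s) of z with (8 * y)
  => ( ( 5 + y ) - x ) <= 4

Answer: ( ( 5 + y ) - x ) <= 4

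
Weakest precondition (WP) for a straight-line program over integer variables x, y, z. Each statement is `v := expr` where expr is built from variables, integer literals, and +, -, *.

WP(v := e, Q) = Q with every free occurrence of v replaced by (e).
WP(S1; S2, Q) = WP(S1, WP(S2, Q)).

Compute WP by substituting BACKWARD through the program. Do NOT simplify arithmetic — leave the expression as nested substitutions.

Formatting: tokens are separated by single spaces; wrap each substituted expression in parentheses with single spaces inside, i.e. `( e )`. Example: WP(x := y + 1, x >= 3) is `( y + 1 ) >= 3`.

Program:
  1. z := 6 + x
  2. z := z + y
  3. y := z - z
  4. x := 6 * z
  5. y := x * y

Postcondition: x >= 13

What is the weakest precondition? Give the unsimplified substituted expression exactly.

post: x >= 13
stmt 5: y := x * y  -- replace 0 occurrence(s) of y with (x * y)
  => x >= 13
stmt 4: x := 6 * z  -- replace 1 occurrence(s) of x with (6 * z)
  => ( 6 * z ) >= 13
stmt 3: y := z - z  -- replace 0 occurrence(s) of y with (z - z)
  => ( 6 * z ) >= 13
stmt 2: z := z + y  -- replace 1 occurrence(s) of z with (z + y)
  => ( 6 * ( z + y ) ) >= 13
stmt 1: z := 6 + x  -- replace 1 occurrence(s) of z with (6 + x)
  => ( 6 * ( ( 6 + x ) + y ) ) >= 13

Answer: ( 6 * ( ( 6 + x ) + y ) ) >= 13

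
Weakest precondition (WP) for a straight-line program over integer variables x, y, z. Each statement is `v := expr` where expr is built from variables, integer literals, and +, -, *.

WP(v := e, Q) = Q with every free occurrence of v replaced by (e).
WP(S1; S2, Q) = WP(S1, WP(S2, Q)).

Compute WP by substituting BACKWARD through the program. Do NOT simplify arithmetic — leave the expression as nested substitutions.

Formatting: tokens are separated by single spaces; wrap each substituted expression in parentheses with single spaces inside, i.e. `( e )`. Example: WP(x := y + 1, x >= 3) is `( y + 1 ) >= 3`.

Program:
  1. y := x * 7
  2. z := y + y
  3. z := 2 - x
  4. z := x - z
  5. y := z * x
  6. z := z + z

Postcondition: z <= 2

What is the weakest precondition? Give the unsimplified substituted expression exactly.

post: z <= 2
stmt 6: z := z + z  -- replace 1 occurrence(s) of z with (z + z)
  => ( z + z ) <= 2
stmt 5: y := z * x  -- replace 0 occurrence(s) of y with (z * x)
  => ( z + z ) <= 2
stmt 4: z := x - z  -- replace 2 occurrence(s) of z with (x - z)
  => ( ( x - z ) + ( x - z ) ) <= 2
stmt 3: z := 2 - x  -- replace 2 occurrence(s) of z with (2 - x)
  => ( ( x - ( 2 - x ) ) + ( x - ( 2 - x ) ) ) <= 2
stmt 2: z := y + y  -- replace 0 occurrence(s) of z with (y + y)
  => ( ( x - ( 2 - x ) ) + ( x - ( 2 - x ) ) ) <= 2
stmt 1: y := x * 7  -- replace 0 occurrence(s) of y with (x * 7)
  => ( ( x - ( 2 - x ) ) + ( x - ( 2 - x ) ) ) <= 2

Answer: ( ( x - ( 2 - x ) ) + ( x - ( 2 - x ) ) ) <= 2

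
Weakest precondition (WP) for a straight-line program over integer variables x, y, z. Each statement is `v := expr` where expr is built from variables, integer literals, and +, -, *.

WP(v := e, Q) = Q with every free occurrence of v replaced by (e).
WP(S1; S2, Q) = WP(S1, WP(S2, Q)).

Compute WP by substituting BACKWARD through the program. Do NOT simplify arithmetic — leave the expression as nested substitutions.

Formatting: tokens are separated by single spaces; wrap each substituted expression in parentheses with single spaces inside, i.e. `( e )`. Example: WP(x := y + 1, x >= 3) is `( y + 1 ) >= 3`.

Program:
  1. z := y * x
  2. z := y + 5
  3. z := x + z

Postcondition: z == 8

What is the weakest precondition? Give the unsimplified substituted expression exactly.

post: z == 8
stmt 3: z := x + z  -- replace 1 occurrence(s) of z with (x + z)
  => ( x + z ) == 8
stmt 2: z := y + 5  -- replace 1 occurrence(s) of z with (y + 5)
  => ( x + ( y + 5 ) ) == 8
stmt 1: z := y * x  -- replace 0 occurrence(s) of z with (y * x)
  => ( x + ( y + 5 ) ) == 8

Answer: ( x + ( y + 5 ) ) == 8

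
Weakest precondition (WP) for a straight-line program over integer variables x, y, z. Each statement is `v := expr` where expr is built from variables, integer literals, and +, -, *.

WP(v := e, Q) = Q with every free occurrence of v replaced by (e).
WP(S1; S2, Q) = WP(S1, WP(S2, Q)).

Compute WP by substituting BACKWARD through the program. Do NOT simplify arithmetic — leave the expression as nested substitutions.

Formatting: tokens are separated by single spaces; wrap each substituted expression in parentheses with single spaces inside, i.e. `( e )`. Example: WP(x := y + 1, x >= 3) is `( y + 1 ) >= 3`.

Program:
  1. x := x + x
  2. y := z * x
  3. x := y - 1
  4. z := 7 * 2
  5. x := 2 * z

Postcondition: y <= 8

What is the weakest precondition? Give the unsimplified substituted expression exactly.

post: y <= 8
stmt 5: x := 2 * z  -- replace 0 occurrence(s) of x with (2 * z)
  => y <= 8
stmt 4: z := 7 * 2  -- replace 0 occurrence(s) of z with (7 * 2)
  => y <= 8
stmt 3: x := y - 1  -- replace 0 occurrence(s) of x with (y - 1)
  => y <= 8
stmt 2: y := z * x  -- replace 1 occurrence(s) of y with (z * x)
  => ( z * x ) <= 8
stmt 1: x := x + x  -- replace 1 occurrence(s) of x with (x + x)
  => ( z * ( x + x ) ) <= 8

Answer: ( z * ( x + x ) ) <= 8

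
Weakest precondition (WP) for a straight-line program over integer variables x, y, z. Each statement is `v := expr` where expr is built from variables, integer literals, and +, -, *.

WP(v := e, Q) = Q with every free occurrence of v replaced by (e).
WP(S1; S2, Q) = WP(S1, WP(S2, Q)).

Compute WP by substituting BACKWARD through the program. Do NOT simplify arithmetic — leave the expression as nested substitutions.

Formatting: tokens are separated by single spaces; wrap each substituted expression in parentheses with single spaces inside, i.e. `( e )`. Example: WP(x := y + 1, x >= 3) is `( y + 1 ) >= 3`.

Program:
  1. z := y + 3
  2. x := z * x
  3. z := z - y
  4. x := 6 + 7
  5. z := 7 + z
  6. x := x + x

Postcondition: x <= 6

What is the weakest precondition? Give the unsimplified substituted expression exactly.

Answer: ( ( 6 + 7 ) + ( 6 + 7 ) ) <= 6

Derivation:
post: x <= 6
stmt 6: x := x + x  -- replace 1 occurrence(s) of x with (x + x)
  => ( x + x ) <= 6
stmt 5: z := 7 + z  -- replace 0 occurrence(s) of z with (7 + z)
  => ( x + x ) <= 6
stmt 4: x := 6 + 7  -- replace 2 occurrence(s) of x with (6 + 7)
  => ( ( 6 + 7 ) + ( 6 + 7 ) ) <= 6
stmt 3: z := z - y  -- replace 0 occurrence(s) of z with (z - y)
  => ( ( 6 + 7 ) + ( 6 + 7 ) ) <= 6
stmt 2: x := z * x  -- replace 0 occurrence(s) of x with (z * x)
  => ( ( 6 + 7 ) + ( 6 + 7 ) ) <= 6
stmt 1: z := y + 3  -- replace 0 occurrence(s) of z with (y + 3)
  => ( ( 6 + 7 ) + ( 6 + 7 ) ) <= 6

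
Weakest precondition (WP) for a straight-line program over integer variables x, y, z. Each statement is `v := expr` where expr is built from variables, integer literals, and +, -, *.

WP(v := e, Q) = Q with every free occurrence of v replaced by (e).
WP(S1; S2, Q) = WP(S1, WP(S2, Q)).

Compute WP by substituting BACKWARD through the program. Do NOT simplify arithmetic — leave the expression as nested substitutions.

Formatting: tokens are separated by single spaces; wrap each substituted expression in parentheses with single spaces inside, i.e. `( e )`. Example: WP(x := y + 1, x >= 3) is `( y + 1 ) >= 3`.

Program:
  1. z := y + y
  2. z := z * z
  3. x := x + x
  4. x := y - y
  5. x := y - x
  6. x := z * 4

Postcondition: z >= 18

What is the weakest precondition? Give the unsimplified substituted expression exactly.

post: z >= 18
stmt 6: x := z * 4  -- replace 0 occurrence(s) of x with (z * 4)
  => z >= 18
stmt 5: x := y - x  -- replace 0 occurrence(s) of x with (y - x)
  => z >= 18
stmt 4: x := y - y  -- replace 0 occurrence(s) of x with (y - y)
  => z >= 18
stmt 3: x := x + x  -- replace 0 occurrence(s) of x with (x + x)
  => z >= 18
stmt 2: z := z * z  -- replace 1 occurrence(s) of z with (z * z)
  => ( z * z ) >= 18
stmt 1: z := y + y  -- replace 2 occurrence(s) of z with (y + y)
  => ( ( y + y ) * ( y + y ) ) >= 18

Answer: ( ( y + y ) * ( y + y ) ) >= 18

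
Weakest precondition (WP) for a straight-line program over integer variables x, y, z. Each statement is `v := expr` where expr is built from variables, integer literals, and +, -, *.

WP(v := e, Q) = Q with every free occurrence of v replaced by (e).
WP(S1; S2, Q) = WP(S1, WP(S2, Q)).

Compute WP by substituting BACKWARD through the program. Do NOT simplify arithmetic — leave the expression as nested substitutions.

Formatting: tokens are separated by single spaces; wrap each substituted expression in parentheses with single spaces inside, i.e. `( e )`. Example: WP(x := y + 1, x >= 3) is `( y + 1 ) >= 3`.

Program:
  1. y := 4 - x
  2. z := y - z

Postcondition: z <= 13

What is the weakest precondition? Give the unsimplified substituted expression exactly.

post: z <= 13
stmt 2: z := y - z  -- replace 1 occurrence(s) of z with (y - z)
  => ( y - z ) <= 13
stmt 1: y := 4 - x  -- replace 1 occurrence(s) of y with (4 - x)
  => ( ( 4 - x ) - z ) <= 13

Answer: ( ( 4 - x ) - z ) <= 13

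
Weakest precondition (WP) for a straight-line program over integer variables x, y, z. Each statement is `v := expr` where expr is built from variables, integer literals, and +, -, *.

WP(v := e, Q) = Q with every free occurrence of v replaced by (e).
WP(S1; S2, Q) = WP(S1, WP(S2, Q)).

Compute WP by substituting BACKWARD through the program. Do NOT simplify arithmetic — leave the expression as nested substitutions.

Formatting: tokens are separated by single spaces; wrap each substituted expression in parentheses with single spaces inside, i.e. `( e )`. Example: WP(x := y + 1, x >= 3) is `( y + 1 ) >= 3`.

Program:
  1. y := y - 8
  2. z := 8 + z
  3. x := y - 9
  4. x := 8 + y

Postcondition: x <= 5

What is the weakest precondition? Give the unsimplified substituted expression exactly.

post: x <= 5
stmt 4: x := 8 + y  -- replace 1 occurrence(s) of x with (8 + y)
  => ( 8 + y ) <= 5
stmt 3: x := y - 9  -- replace 0 occurrence(s) of x with (y - 9)
  => ( 8 + y ) <= 5
stmt 2: z := 8 + z  -- replace 0 occurrence(s) of z with (8 + z)
  => ( 8 + y ) <= 5
stmt 1: y := y - 8  -- replace 1 occurrence(s) of y with (y - 8)
  => ( 8 + ( y - 8 ) ) <= 5

Answer: ( 8 + ( y - 8 ) ) <= 5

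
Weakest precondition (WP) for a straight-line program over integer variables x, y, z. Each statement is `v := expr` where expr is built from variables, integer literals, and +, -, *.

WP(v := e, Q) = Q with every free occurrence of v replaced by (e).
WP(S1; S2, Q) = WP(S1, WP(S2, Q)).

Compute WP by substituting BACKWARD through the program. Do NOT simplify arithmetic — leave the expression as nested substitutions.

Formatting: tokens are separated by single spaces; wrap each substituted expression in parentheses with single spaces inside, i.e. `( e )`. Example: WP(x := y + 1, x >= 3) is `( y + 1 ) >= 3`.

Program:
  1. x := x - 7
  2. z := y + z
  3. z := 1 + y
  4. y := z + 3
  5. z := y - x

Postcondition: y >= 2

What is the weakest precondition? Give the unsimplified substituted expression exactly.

Answer: ( ( 1 + y ) + 3 ) >= 2

Derivation:
post: y >= 2
stmt 5: z := y - x  -- replace 0 occurrence(s) of z with (y - x)
  => y >= 2
stmt 4: y := z + 3  -- replace 1 occurrence(s) of y with (z + 3)
  => ( z + 3 ) >= 2
stmt 3: z := 1 + y  -- replace 1 occurrence(s) of z with (1 + y)
  => ( ( 1 + y ) + 3 ) >= 2
stmt 2: z := y + z  -- replace 0 occurrence(s) of z with (y + z)
  => ( ( 1 + y ) + 3 ) >= 2
stmt 1: x := x - 7  -- replace 0 occurrence(s) of x with (x - 7)
  => ( ( 1 + y ) + 3 ) >= 2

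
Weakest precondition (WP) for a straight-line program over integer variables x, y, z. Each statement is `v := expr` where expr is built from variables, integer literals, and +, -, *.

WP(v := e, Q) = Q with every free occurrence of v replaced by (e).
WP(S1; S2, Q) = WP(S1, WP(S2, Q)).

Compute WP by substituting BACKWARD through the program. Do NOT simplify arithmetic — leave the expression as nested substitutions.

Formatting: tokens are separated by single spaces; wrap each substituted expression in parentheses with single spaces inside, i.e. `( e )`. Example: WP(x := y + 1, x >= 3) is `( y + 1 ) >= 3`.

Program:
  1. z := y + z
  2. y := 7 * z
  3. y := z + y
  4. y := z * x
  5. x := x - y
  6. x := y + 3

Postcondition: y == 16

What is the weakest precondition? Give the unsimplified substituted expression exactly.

Answer: ( ( y + z ) * x ) == 16

Derivation:
post: y == 16
stmt 6: x := y + 3  -- replace 0 occurrence(s) of x with (y + 3)
  => y == 16
stmt 5: x := x - y  -- replace 0 occurrence(s) of x with (x - y)
  => y == 16
stmt 4: y := z * x  -- replace 1 occurrence(s) of y with (z * x)
  => ( z * x ) == 16
stmt 3: y := z + y  -- replace 0 occurrence(s) of y with (z + y)
  => ( z * x ) == 16
stmt 2: y := 7 * z  -- replace 0 occurrence(s) of y with (7 * z)
  => ( z * x ) == 16
stmt 1: z := y + z  -- replace 1 occurrence(s) of z with (y + z)
  => ( ( y + z ) * x ) == 16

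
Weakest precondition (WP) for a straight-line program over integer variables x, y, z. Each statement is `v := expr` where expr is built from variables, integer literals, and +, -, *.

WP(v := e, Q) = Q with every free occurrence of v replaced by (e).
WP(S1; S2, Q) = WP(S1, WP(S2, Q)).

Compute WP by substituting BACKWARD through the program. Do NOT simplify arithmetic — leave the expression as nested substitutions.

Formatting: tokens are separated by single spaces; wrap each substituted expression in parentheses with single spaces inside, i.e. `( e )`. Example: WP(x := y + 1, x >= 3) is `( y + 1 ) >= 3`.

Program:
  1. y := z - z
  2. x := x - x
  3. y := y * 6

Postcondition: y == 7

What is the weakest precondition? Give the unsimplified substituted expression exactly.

Answer: ( ( z - z ) * 6 ) == 7

Derivation:
post: y == 7
stmt 3: y := y * 6  -- replace 1 occurrence(s) of y with (y * 6)
  => ( y * 6 ) == 7
stmt 2: x := x - x  -- replace 0 occurrence(s) of x with (x - x)
  => ( y * 6 ) == 7
stmt 1: y := z - z  -- replace 1 occurrence(s) of y with (z - z)
  => ( ( z - z ) * 6 ) == 7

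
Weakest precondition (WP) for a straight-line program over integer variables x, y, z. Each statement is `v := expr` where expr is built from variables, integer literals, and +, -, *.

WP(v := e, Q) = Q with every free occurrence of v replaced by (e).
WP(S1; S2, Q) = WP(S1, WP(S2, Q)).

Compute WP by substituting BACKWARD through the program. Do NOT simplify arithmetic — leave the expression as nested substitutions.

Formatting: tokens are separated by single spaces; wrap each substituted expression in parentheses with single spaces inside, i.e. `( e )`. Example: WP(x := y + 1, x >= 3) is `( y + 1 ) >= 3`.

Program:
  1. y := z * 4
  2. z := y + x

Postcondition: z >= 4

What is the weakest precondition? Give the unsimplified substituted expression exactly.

post: z >= 4
stmt 2: z := y + x  -- replace 1 occurrence(s) of z with (y + x)
  => ( y + x ) >= 4
stmt 1: y := z * 4  -- replace 1 occurrence(s) of y with (z * 4)
  => ( ( z * 4 ) + x ) >= 4

Answer: ( ( z * 4 ) + x ) >= 4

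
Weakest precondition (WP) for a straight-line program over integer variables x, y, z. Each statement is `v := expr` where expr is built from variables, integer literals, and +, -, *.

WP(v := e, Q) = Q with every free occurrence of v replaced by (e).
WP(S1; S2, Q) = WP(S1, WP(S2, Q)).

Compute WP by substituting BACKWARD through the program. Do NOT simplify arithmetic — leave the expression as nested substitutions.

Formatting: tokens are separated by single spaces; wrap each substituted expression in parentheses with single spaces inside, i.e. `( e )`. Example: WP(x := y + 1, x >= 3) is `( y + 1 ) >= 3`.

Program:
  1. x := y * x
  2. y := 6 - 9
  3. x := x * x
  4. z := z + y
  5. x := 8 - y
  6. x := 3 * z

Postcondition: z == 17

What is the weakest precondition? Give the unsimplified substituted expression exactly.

post: z == 17
stmt 6: x := 3 * z  -- replace 0 occurrence(s) of x with (3 * z)
  => z == 17
stmt 5: x := 8 - y  -- replace 0 occurrence(s) of x with (8 - y)
  => z == 17
stmt 4: z := z + y  -- replace 1 occurrence(s) of z with (z + y)
  => ( z + y ) == 17
stmt 3: x := x * x  -- replace 0 occurrence(s) of x with (x * x)
  => ( z + y ) == 17
stmt 2: y := 6 - 9  -- replace 1 occurrence(s) of y with (6 - 9)
  => ( z + ( 6 - 9 ) ) == 17
stmt 1: x := y * x  -- replace 0 occurrence(s) of x with (y * x)
  => ( z + ( 6 - 9 ) ) == 17

Answer: ( z + ( 6 - 9 ) ) == 17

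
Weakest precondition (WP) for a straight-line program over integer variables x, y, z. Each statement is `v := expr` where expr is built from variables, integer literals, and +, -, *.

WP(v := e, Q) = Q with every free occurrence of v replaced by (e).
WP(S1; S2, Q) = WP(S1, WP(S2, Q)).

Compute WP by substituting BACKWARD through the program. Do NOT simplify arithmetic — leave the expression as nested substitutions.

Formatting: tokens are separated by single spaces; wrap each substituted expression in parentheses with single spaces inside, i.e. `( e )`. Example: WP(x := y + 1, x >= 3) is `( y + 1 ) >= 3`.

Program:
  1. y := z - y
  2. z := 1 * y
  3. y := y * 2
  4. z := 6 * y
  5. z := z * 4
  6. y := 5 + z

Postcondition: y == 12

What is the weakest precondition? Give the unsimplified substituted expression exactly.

Answer: ( 5 + ( ( 6 * ( ( z - y ) * 2 ) ) * 4 ) ) == 12

Derivation:
post: y == 12
stmt 6: y := 5 + z  -- replace 1 occurrence(s) of y with (5 + z)
  => ( 5 + z ) == 12
stmt 5: z := z * 4  -- replace 1 occurrence(s) of z with (z * 4)
  => ( 5 + ( z * 4 ) ) == 12
stmt 4: z := 6 * y  -- replace 1 occurrence(s) of z with (6 * y)
  => ( 5 + ( ( 6 * y ) * 4 ) ) == 12
stmt 3: y := y * 2  -- replace 1 occurrence(s) of y with (y * 2)
  => ( 5 + ( ( 6 * ( y * 2 ) ) * 4 ) ) == 12
stmt 2: z := 1 * y  -- replace 0 occurrence(s) of z with (1 * y)
  => ( 5 + ( ( 6 * ( y * 2 ) ) * 4 ) ) == 12
stmt 1: y := z - y  -- replace 1 occurrence(s) of y with (z - y)
  => ( 5 + ( ( 6 * ( ( z - y ) * 2 ) ) * 4 ) ) == 12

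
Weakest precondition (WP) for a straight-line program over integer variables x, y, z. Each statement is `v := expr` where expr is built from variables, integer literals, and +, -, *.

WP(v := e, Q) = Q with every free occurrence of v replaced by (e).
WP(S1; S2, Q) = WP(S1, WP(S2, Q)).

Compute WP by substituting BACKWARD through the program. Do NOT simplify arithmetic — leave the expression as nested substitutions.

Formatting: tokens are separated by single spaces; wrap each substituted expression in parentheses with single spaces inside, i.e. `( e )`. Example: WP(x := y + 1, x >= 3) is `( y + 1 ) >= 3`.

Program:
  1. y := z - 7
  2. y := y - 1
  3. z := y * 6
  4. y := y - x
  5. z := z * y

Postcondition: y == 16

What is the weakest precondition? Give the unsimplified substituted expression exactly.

post: y == 16
stmt 5: z := z * y  -- replace 0 occurrence(s) of z with (z * y)
  => y == 16
stmt 4: y := y - x  -- replace 1 occurrence(s) of y with (y - x)
  => ( y - x ) == 16
stmt 3: z := y * 6  -- replace 0 occurrence(s) of z with (y * 6)
  => ( y - x ) == 16
stmt 2: y := y - 1  -- replace 1 occurrence(s) of y with (y - 1)
  => ( ( y - 1 ) - x ) == 16
stmt 1: y := z - 7  -- replace 1 occurrence(s) of y with (z - 7)
  => ( ( ( z - 7 ) - 1 ) - x ) == 16

Answer: ( ( ( z - 7 ) - 1 ) - x ) == 16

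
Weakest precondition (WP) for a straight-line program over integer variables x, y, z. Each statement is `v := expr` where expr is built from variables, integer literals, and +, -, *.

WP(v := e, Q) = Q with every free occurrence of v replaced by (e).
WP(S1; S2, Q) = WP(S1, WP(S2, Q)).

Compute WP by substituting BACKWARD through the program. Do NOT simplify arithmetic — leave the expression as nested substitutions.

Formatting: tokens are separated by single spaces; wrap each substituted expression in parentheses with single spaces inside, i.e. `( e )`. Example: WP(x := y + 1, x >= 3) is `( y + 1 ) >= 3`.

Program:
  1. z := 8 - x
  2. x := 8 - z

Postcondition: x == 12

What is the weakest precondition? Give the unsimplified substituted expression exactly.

Answer: ( 8 - ( 8 - x ) ) == 12

Derivation:
post: x == 12
stmt 2: x := 8 - z  -- replace 1 occurrence(s) of x with (8 - z)
  => ( 8 - z ) == 12
stmt 1: z := 8 - x  -- replace 1 occurrence(s) of z with (8 - x)
  => ( 8 - ( 8 - x ) ) == 12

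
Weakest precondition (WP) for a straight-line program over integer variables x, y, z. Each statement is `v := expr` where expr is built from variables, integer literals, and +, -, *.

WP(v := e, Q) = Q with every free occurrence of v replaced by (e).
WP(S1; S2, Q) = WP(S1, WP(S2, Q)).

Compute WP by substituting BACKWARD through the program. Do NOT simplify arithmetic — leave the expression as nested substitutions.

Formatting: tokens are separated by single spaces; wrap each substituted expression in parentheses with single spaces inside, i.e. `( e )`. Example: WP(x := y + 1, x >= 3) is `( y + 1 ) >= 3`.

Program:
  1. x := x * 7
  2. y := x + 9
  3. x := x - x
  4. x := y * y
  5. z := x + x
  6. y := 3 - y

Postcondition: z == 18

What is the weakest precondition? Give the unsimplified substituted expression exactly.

post: z == 18
stmt 6: y := 3 - y  -- replace 0 occurrence(s) of y with (3 - y)
  => z == 18
stmt 5: z := x + x  -- replace 1 occurrence(s) of z with (x + x)
  => ( x + x ) == 18
stmt 4: x := y * y  -- replace 2 occurrence(s) of x with (y * y)
  => ( ( y * y ) + ( y * y ) ) == 18
stmt 3: x := x - x  -- replace 0 occurrence(s) of x with (x - x)
  => ( ( y * y ) + ( y * y ) ) == 18
stmt 2: y := x + 9  -- replace 4 occurrence(s) of y with (x + 9)
  => ( ( ( x + 9 ) * ( x + 9 ) ) + ( ( x + 9 ) * ( x + 9 ) ) ) == 18
stmt 1: x := x * 7  -- replace 4 occurrence(s) of x with (x * 7)
  => ( ( ( ( x * 7 ) + 9 ) * ( ( x * 7 ) + 9 ) ) + ( ( ( x * 7 ) + 9 ) * ( ( x * 7 ) + 9 ) ) ) == 18

Answer: ( ( ( ( x * 7 ) + 9 ) * ( ( x * 7 ) + 9 ) ) + ( ( ( x * 7 ) + 9 ) * ( ( x * 7 ) + 9 ) ) ) == 18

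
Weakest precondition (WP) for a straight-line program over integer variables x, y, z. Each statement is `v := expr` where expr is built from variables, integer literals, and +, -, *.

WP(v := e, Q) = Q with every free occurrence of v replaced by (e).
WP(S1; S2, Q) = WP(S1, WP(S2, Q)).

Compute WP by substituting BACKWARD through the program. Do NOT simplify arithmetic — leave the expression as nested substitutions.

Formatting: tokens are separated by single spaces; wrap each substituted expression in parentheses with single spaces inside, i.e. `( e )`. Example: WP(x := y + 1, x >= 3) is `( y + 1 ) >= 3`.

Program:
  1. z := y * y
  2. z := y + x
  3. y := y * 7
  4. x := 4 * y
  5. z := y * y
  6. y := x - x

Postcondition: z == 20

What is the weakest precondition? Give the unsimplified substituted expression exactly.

post: z == 20
stmt 6: y := x - x  -- replace 0 occurrence(s) of y with (x - x)
  => z == 20
stmt 5: z := y * y  -- replace 1 occurrence(s) of z with (y * y)
  => ( y * y ) == 20
stmt 4: x := 4 * y  -- replace 0 occurrence(s) of x with (4 * y)
  => ( y * y ) == 20
stmt 3: y := y * 7  -- replace 2 occurrence(s) of y with (y * 7)
  => ( ( y * 7 ) * ( y * 7 ) ) == 20
stmt 2: z := y + x  -- replace 0 occurrence(s) of z with (y + x)
  => ( ( y * 7 ) * ( y * 7 ) ) == 20
stmt 1: z := y * y  -- replace 0 occurrence(s) of z with (y * y)
  => ( ( y * 7 ) * ( y * 7 ) ) == 20

Answer: ( ( y * 7 ) * ( y * 7 ) ) == 20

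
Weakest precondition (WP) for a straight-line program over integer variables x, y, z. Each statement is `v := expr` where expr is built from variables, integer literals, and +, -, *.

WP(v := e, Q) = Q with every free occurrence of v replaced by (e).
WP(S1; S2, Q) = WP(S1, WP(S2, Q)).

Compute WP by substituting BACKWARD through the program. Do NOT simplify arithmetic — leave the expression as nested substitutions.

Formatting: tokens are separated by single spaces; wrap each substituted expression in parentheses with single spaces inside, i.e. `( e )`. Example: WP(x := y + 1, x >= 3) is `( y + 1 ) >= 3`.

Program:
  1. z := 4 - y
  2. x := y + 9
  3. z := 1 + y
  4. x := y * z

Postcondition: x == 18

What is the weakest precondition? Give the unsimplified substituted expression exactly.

Answer: ( y * ( 1 + y ) ) == 18

Derivation:
post: x == 18
stmt 4: x := y * z  -- replace 1 occurrence(s) of x with (y * z)
  => ( y * z ) == 18
stmt 3: z := 1 + y  -- replace 1 occurrence(s) of z with (1 + y)
  => ( y * ( 1 + y ) ) == 18
stmt 2: x := y + 9  -- replace 0 occurrence(s) of x with (y + 9)
  => ( y * ( 1 + y ) ) == 18
stmt 1: z := 4 - y  -- replace 0 occurrence(s) of z with (4 - y)
  => ( y * ( 1 + y ) ) == 18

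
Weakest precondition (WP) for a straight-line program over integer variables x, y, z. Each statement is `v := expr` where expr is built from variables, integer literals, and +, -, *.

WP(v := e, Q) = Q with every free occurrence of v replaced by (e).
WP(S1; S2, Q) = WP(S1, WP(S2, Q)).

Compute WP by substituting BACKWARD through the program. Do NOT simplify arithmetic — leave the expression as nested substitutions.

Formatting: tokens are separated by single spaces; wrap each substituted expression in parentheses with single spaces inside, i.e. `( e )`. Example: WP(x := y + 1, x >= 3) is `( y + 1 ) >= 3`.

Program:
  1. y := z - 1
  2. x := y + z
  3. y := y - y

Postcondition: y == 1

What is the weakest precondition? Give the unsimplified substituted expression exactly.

Answer: ( ( z - 1 ) - ( z - 1 ) ) == 1

Derivation:
post: y == 1
stmt 3: y := y - y  -- replace 1 occurrence(s) of y with (y - y)
  => ( y - y ) == 1
stmt 2: x := y + z  -- replace 0 occurrence(s) of x with (y + z)
  => ( y - y ) == 1
stmt 1: y := z - 1  -- replace 2 occurrence(s) of y with (z - 1)
  => ( ( z - 1 ) - ( z - 1 ) ) == 1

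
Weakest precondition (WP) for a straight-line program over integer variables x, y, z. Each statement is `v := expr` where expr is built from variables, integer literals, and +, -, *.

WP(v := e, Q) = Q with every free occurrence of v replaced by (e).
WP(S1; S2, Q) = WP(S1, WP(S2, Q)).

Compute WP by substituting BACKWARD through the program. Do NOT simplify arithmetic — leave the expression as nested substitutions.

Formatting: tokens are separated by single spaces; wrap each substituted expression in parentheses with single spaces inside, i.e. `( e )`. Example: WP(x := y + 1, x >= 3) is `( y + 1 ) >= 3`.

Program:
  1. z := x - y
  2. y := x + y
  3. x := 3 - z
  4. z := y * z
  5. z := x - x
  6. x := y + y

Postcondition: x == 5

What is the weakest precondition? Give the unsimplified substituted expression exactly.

post: x == 5
stmt 6: x := y + y  -- replace 1 occurrence(s) of x with (y + y)
  => ( y + y ) == 5
stmt 5: z := x - x  -- replace 0 occurrence(s) of z with (x - x)
  => ( y + y ) == 5
stmt 4: z := y * z  -- replace 0 occurrence(s) of z with (y * z)
  => ( y + y ) == 5
stmt 3: x := 3 - z  -- replace 0 occurrence(s) of x with (3 - z)
  => ( y + y ) == 5
stmt 2: y := x + y  -- replace 2 occurrence(s) of y with (x + y)
  => ( ( x + y ) + ( x + y ) ) == 5
stmt 1: z := x - y  -- replace 0 occurrence(s) of z with (x - y)
  => ( ( x + y ) + ( x + y ) ) == 5

Answer: ( ( x + y ) + ( x + y ) ) == 5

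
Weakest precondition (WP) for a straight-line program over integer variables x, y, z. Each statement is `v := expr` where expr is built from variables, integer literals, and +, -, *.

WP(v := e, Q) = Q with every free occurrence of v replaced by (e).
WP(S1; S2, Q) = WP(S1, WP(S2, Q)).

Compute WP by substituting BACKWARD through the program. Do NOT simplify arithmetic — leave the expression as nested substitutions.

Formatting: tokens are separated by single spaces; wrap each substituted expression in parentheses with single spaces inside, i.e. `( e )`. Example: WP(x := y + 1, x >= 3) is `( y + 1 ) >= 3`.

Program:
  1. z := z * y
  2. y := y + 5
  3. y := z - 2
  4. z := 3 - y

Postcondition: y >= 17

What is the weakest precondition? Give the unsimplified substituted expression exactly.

Answer: ( ( z * y ) - 2 ) >= 17

Derivation:
post: y >= 17
stmt 4: z := 3 - y  -- replace 0 occurrence(s) of z with (3 - y)
  => y >= 17
stmt 3: y := z - 2  -- replace 1 occurrence(s) of y with (z - 2)
  => ( z - 2 ) >= 17
stmt 2: y := y + 5  -- replace 0 occurrence(s) of y with (y + 5)
  => ( z - 2 ) >= 17
stmt 1: z := z * y  -- replace 1 occurrence(s) of z with (z * y)
  => ( ( z * y ) - 2 ) >= 17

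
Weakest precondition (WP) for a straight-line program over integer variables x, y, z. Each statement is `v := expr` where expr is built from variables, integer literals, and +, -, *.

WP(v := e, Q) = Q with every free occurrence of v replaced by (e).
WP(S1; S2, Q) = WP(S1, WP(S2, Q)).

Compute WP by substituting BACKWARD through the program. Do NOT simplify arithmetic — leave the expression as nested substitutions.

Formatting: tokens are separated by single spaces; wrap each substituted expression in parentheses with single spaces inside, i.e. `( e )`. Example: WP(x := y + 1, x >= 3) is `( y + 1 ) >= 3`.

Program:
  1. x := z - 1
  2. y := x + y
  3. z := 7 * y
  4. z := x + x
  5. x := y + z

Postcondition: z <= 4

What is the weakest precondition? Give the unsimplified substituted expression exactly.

Answer: ( ( z - 1 ) + ( z - 1 ) ) <= 4

Derivation:
post: z <= 4
stmt 5: x := y + z  -- replace 0 occurrence(s) of x with (y + z)
  => z <= 4
stmt 4: z := x + x  -- replace 1 occurrence(s) of z with (x + x)
  => ( x + x ) <= 4
stmt 3: z := 7 * y  -- replace 0 occurrence(s) of z with (7 * y)
  => ( x + x ) <= 4
stmt 2: y := x + y  -- replace 0 occurrence(s) of y with (x + y)
  => ( x + x ) <= 4
stmt 1: x := z - 1  -- replace 2 occurrence(s) of x with (z - 1)
  => ( ( z - 1 ) + ( z - 1 ) ) <= 4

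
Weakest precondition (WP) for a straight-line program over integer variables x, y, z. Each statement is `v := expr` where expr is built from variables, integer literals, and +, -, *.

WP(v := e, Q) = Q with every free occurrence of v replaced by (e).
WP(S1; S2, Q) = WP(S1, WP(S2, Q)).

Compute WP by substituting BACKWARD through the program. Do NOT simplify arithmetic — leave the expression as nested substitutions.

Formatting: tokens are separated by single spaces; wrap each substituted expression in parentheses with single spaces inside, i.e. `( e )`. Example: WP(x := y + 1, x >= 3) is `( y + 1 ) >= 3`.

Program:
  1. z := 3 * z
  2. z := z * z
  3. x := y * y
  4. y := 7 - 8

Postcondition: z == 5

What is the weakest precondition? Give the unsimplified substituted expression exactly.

Answer: ( ( 3 * z ) * ( 3 * z ) ) == 5

Derivation:
post: z == 5
stmt 4: y := 7 - 8  -- replace 0 occurrence(s) of y with (7 - 8)
  => z == 5
stmt 3: x := y * y  -- replace 0 occurrence(s) of x with (y * y)
  => z == 5
stmt 2: z := z * z  -- replace 1 occurrence(s) of z with (z * z)
  => ( z * z ) == 5
stmt 1: z := 3 * z  -- replace 2 occurrence(s) of z with (3 * z)
  => ( ( 3 * z ) * ( 3 * z ) ) == 5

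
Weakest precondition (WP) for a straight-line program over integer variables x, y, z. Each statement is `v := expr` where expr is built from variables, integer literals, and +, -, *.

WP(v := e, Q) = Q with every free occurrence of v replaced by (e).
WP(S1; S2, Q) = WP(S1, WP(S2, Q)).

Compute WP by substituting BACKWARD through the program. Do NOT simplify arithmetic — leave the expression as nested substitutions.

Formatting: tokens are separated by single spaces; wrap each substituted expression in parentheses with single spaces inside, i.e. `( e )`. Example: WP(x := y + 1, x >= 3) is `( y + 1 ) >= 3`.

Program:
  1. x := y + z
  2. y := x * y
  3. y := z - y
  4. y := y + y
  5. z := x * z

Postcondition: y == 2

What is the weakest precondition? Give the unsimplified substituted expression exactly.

Answer: ( ( z - ( ( y + z ) * y ) ) + ( z - ( ( y + z ) * y ) ) ) == 2

Derivation:
post: y == 2
stmt 5: z := x * z  -- replace 0 occurrence(s) of z with (x * z)
  => y == 2
stmt 4: y := y + y  -- replace 1 occurrence(s) of y with (y + y)
  => ( y + y ) == 2
stmt 3: y := z - y  -- replace 2 occurrence(s) of y with (z - y)
  => ( ( z - y ) + ( z - y ) ) == 2
stmt 2: y := x * y  -- replace 2 occurrence(s) of y with (x * y)
  => ( ( z - ( x * y ) ) + ( z - ( x * y ) ) ) == 2
stmt 1: x := y + z  -- replace 2 occurrence(s) of x with (y + z)
  => ( ( z - ( ( y + z ) * y ) ) + ( z - ( ( y + z ) * y ) ) ) == 2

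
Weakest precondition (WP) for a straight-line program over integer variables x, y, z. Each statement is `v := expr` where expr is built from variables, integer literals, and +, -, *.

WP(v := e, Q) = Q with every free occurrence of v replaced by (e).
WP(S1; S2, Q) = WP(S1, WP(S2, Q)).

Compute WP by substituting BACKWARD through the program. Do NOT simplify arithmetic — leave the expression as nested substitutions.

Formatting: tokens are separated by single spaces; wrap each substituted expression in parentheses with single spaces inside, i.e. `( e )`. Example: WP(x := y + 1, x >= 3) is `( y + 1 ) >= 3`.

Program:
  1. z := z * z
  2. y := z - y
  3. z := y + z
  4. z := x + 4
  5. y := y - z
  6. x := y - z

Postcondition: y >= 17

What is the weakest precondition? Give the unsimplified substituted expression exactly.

post: y >= 17
stmt 6: x := y - z  -- replace 0 occurrence(s) of x with (y - z)
  => y >= 17
stmt 5: y := y - z  -- replace 1 occurrence(s) of y with (y - z)
  => ( y - z ) >= 17
stmt 4: z := x + 4  -- replace 1 occurrence(s) of z with (x + 4)
  => ( y - ( x + 4 ) ) >= 17
stmt 3: z := y + z  -- replace 0 occurrence(s) of z with (y + z)
  => ( y - ( x + 4 ) ) >= 17
stmt 2: y := z - y  -- replace 1 occurrence(s) of y with (z - y)
  => ( ( z - y ) - ( x + 4 ) ) >= 17
stmt 1: z := z * z  -- replace 1 occurrence(s) of z with (z * z)
  => ( ( ( z * z ) - y ) - ( x + 4 ) ) >= 17

Answer: ( ( ( z * z ) - y ) - ( x + 4 ) ) >= 17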